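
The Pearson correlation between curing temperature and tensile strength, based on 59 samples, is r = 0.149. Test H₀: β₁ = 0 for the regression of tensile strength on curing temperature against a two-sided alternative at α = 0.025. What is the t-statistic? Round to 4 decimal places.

t = 1.1376

t = r·√(n − 2)/√(1 − r²) = 0.149·√57/√0.977799 = 1.1376.
df = n − 2 = 57.
Two-sided p ≈ 0.2600, which is ≥ 0.025, so fail to reject H₀.
The data do not give significant evidence of a linear association between curing temperature and tensile strength.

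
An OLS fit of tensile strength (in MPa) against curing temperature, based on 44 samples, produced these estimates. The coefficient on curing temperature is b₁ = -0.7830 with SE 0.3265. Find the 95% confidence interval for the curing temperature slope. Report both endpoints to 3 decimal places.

(-1.442, -0.124)

df = n − 2 = 44 − 2 = 42.
t* = t_{0.025, 42} = 2.018082.
Margin = t* × SE = 2.018082 × 0.3265 = 0.65890.
CI: -0.7830 ± 0.65890 → (-1.442, -0.124).
With 95% confidence, each one-unit increase in curing temperature is associated with a change of between -1.442 and -0.124 MPa in tensile strength.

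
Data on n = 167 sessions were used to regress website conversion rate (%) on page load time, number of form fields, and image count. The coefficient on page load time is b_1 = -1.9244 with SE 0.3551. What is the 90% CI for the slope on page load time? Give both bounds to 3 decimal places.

df = n − k − 1 = 167 − 3 − 1 = 163.
t* = t_{0.05, 163} = 1.654256.
Margin = t* × SE = 1.654256 × 0.3551 = 0.58743.
CI: -1.9244 ± 0.58743 → (-2.512, -1.337).
With 90% confidence, each one-unit increase in page load time is associated with a change of between -2.512 and -1.337 % in website conversion rate, holding the other predictors fixed.

(-2.512, -1.337)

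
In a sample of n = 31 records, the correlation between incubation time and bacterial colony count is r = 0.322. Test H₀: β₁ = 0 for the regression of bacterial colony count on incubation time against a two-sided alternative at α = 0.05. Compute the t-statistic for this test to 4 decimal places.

t = 1.8316

t = r·√(n − 2)/√(1 − r²) = 0.322·√29/√0.896316 = 1.8316.
df = n − 2 = 29.
Two-sided p ≈ 0.0773, which is ≥ 0.05, so fail to reject H₀.
The data do not give significant evidence of a linear association between incubation time and bacterial colony count.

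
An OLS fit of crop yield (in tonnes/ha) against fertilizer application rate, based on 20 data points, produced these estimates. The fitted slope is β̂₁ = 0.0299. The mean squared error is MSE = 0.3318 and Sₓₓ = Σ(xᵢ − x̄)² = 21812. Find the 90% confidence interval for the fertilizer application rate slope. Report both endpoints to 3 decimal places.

(0.023, 0.037)

SE(β̂₁) = √(MSE/Sₓₓ) = √(0.3318/21812) = 0.00390023.
df = n − 2 = 18.
t* = t_{0.05, 18} = 1.734064.
Margin = t* × SE = 1.734064 × 0.00390023 = 0.00676.
CI: 0.0299 ± 0.00676 → (0.023, 0.037).
With 90% confidence, each one-unit increase in fertilizer application rate is associated with a change of between 0.023 and 0.037 tonnes/ha in crop yield.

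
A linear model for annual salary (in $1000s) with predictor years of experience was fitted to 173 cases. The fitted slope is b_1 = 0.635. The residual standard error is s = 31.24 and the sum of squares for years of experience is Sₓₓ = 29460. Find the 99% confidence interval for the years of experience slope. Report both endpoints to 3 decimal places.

(0.161, 1.109)

SE(b_1) = s/√Sₓₓ = 31.24/√29460 = 0.18201.
df = n − 2 = 171.
t* = t_{0.005, 171} = 2.604886.
Margin = t* × SE = 2.604886 × 0.18201 = 0.47411.
CI: 0.635 ± 0.47411 → (0.161, 1.109).
With 99% confidence, each one-unit increase in years of experience is associated with a change of between 0.161 and 1.109 $1000s in annual salary.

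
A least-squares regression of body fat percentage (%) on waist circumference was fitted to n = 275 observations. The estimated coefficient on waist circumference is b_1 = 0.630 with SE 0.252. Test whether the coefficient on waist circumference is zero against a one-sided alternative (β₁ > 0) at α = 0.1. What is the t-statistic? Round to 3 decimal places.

t = 2.500

H₀: β₁ = 0 vs H₁: β₁ > 0.
t = (b_1 − β₁⁰)/SE = 0.630 / 0.252 = 2.500.
df = n − 2 = 275 − 2 = 273.
One-sided p ≈ 0.0065, which is < 0.1, so reject H₀.
There is evidence that the true slope on waist circumference is positive.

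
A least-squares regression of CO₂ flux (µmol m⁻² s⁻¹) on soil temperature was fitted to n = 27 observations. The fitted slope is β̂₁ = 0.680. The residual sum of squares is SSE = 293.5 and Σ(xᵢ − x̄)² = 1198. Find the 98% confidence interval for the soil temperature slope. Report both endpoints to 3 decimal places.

MSE = SSE/(n − 2) = 293.5/25 = 11.74.
SE(β̂₁) = √(MSE/Sₓₓ) = √(11.74/1198) = 0.0989933.
df = n − 2 = 25.
t* = t_{0.01, 25} = 2.485107.
Margin = t* × SE = 2.485107 × 0.0989933 = 0.24601.
CI: 0.680 ± 0.24601 → (0.434, 0.926).
With 98% confidence, each one-unit increase in soil temperature is associated with a change of between 0.434 and 0.926 µmol m⁻² s⁻¹ in CO₂ flux.

(0.434, 0.926)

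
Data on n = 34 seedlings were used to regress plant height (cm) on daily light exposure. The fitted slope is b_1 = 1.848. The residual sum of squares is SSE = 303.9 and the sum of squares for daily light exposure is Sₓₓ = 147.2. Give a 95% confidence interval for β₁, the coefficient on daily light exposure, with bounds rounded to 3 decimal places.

MSE = SSE/(n − 2) = 303.9/32 = 9.49687.
SE(b_1) = √(MSE/Sₓₓ) = √(9.49687/147.2) = 0.254002.
df = n − 2 = 32.
t* = t_{0.025, 32} = 2.036933.
Margin = t* × SE = 2.036933 × 0.254002 = 0.51738.
CI: 1.848 ± 0.51738 → (1.331, 2.365).
With 95% confidence, each one-unit increase in daily light exposure is associated with a change of between 1.331 and 2.365 cm in plant height.

(1.331, 2.365)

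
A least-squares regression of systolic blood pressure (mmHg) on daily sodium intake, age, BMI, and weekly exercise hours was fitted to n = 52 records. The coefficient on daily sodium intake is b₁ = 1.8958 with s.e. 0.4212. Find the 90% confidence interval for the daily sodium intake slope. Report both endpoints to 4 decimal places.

(1.1891, 2.6025)

df = n − k − 1 = 52 − 4 − 1 = 47.
t* = t_{0.05, 47} = 1.677927.
Margin = t* × SE = 1.677927 × 0.4212 = 0.706743.
CI: 1.8958 ± 0.706743 → (1.1891, 2.6025).
With 90% confidence, each one-unit increase in daily sodium intake is associated with a change of between 1.1891 and 2.6025 mmHg in systolic blood pressure, holding the other predictors fixed.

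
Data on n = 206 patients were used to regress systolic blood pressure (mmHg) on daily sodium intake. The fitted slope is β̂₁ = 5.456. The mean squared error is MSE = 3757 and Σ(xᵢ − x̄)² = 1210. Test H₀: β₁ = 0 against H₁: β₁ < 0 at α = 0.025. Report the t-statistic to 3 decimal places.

t = 3.096

SE(β̂₁) = √(MSE/Sₓₓ) = √(3757/1210) = 1.76209.
t = 5.456 / 1.76209 = 3.096.
df = n − 2 = 204.
One-sided p ≈ 0.9989, which is ≥ 0.025, so fail to reject H₀.
The data do not give significant evidence that the true slope on daily sodium intake is negative.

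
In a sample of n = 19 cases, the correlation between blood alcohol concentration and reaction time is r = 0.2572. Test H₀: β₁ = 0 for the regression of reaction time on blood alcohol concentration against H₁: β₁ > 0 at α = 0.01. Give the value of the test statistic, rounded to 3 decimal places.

t = 1.097

t = r·√(n − 2)/√(1 − r²) = 0.2572·√17/√0.933848 = 1.097.
df = n − 2 = 17.
One-sided p ≈ 0.1439, which is ≥ 0.01, so fail to reject H₀.
The data do not give significant evidence of a linear association between blood alcohol concentration and reaction time.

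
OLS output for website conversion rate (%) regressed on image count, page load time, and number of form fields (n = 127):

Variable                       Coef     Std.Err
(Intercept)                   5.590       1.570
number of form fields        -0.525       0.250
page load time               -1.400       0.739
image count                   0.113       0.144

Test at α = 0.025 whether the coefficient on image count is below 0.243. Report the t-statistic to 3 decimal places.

Read off: b = 0.113, SE = 0.144 for image count.
H₀: β₁ = 0.243 vs H₁: β₁ < 0.243.
t = (0.113 − 0.243) / 0.144 = -0.903.
df = n − k − 1 = 127 − 3 − 1 = 123.
One-sided p ≈ 0.1842, which is ≥ 0.025, so fail to reject H₀.
The data do not give significant evidence that the true slope on image count is below 0.243 % per unit, holding the other predictors fixed.

t = -0.903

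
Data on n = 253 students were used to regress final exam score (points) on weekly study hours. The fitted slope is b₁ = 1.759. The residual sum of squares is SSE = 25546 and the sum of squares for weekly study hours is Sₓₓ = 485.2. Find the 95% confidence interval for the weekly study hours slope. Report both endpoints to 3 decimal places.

(0.857, 2.661)

MSE = SSE/(n − 2) = 25546/251 = 101.777.
SE(b₁) = √(MSE/Sₓₓ) = √(101.777/485.2) = 0.457999.
df = n − 2 = 251.
t* = t_{0.025, 251} = 1.96946.
Margin = t* × SE = 1.96946 × 0.457999 = 0.90201.
CI: 1.759 ± 0.90201 → (0.857, 2.661).
With 95% confidence, each one-unit increase in weekly study hours is associated with a change of between 0.857 and 2.661 points in final exam score.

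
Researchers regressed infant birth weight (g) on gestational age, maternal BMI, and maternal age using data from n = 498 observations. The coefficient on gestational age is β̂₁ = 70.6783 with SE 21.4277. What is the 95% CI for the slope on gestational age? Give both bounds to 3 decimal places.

(28.578, 112.779)

df = n − k − 1 = 498 − 3 − 1 = 494.
t* = t_{0.025, 494} = 1.964778.
Margin = t* × SE = 1.964778 × 21.4277 = 42.10067.
CI: 70.6783 ± 42.10067 → (28.578, 112.779).
With 95% confidence, each one-unit increase in gestational age is associated with a change of between 28.578 and 112.779 g in infant birth weight, holding the other predictors fixed.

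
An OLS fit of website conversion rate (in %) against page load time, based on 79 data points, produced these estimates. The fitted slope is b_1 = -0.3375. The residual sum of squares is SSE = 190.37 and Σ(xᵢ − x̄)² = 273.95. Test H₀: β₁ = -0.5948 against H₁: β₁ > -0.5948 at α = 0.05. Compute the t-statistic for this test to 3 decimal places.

MSE = SSE/(n − 2) = 190.37/77 = 2.47234.
SE(b_1) = √(MSE/Sₓₓ) = √(2.47234/273.95) = 0.0949988.
t = (-0.3375 − (-0.5948)) / 0.0949988 = 2.708.
df = n − 2 = 77.
One-sided p ≈ 0.0042, which is < 0.05, so reject H₀.
There is evidence that the true slope on page load time exceeds -0.5948 % per unit.

t = 2.708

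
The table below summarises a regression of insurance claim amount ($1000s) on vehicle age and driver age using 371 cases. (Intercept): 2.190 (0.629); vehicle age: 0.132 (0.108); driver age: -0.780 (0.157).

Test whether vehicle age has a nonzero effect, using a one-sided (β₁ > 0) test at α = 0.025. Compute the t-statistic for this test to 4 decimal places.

Read off: b = 0.132, SE = 0.108 for vehicle age.
H₀: β₁ = 0 vs H₁: β₁ > 0.
t = 0.132 / 0.108 = 1.2222.
df = n − k − 1 = 371 − 2 − 1 = 368.
One-sided p ≈ 0.1112, which is ≥ 0.025, so fail to reject H₀.
The data do not give significant evidence that the true slope on vehicle age is positive, holding the other predictors fixed.

t = 1.2222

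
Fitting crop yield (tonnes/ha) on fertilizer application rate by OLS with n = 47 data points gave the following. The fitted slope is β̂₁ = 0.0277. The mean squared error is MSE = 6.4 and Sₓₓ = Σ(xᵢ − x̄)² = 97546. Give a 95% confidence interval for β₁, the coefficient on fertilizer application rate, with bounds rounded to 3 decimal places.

(0.011, 0.044)

SE(β̂₁) = √(MSE/Sₓₓ) = √(6.4/97546) = 0.0081.
df = n − 2 = 45.
t* = t_{0.025, 45} = 2.014103.
Margin = t* × SE = 2.014103 × 0.0081 = 0.01631.
CI: 0.0277 ± 0.01631 → (0.011, 0.044).
With 95% confidence, each one-unit increase in fertilizer application rate is associated with a change of between 0.011 and 0.044 tonnes/ha in crop yield.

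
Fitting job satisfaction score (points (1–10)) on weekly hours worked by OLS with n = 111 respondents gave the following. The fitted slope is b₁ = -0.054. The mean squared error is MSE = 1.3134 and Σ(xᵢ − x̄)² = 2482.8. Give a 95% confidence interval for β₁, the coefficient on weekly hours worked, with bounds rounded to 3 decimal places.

(-0.100, -0.008)

SE(b₁) = √(MSE/Sₓₓ) = √(1.3134/2482.8) = 0.023.
df = n − 2 = 109.
t* = t_{0.025, 109} = 1.981967.
Margin = t* × SE = 1.981967 × 0.023 = 0.04559.
CI: -0.054 ± 0.04559 → (-0.100, -0.008).
With 95% confidence, each one-unit increase in weekly hours worked is associated with a change of between -0.100 and -0.008 points (1–10) in job satisfaction score.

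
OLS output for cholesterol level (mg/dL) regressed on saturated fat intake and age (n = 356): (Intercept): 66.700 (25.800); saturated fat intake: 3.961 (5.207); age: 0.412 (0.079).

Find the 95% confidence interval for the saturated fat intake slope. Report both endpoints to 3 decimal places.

Read off: b = 3.961, SE = 5.207 for saturated fat intake.
df = n − k − 1 = 356 − 2 − 1 = 353.
t* = t_{0.025, 353} = 1.966707.
Margin = t* × SE = 1.966707 × 5.207 = 10.24064.
CI: 3.961 ± 10.24064 → (-6.280, 14.202).

(-6.280, 14.202)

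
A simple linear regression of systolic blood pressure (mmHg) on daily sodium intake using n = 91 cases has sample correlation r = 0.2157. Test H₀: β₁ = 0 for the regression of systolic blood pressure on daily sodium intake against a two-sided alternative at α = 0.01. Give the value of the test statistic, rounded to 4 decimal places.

t = r·√(n − 2)/√(1 − r²) = 0.2157·√89/√0.953474 = 2.0840.
df = n − 2 = 89.
Two-sided p ≈ 0.0400, which is ≥ 0.01, so fail to reject H₀.
The data do not give significant evidence of a linear association between daily sodium intake and systolic blood pressure.

t = 2.0840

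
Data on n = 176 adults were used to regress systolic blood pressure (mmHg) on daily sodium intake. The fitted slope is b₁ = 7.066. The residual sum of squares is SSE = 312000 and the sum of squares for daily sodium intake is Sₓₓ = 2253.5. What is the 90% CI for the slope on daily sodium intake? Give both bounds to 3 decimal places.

(5.591, 8.541)

MSE = SSE/(n − 2) = 312000/174 = 1793.1.
SE(b₁) = √(MSE/Sₓₓ) = √(1793.1/2253.5) = 0.892019.
df = n − 2 = 174.
t* = t_{0.05, 174} = 1.653658.
Margin = t* × SE = 1.653658 × 0.892019 = 1.47509.
CI: 7.066 ± 1.47509 → (5.591, 8.541).
With 90% confidence, each one-unit increase in daily sodium intake is associated with a change of between 5.591 and 8.541 mmHg in systolic blood pressure.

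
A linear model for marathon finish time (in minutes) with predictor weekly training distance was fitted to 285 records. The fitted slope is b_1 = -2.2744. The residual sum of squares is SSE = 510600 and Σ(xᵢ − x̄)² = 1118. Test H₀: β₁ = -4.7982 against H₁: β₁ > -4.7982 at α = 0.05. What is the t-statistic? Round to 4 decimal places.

t = 1.9867

MSE = SSE/(n − 2) = 510600/283 = 1804.24.
SE(b_1) = √(MSE/Sₓₓ) = √(1804.24/1118) = 1.27036.
t = (-2.2744 − (-4.7982)) / 1.27036 = 1.9867.
df = n − 2 = 283.
One-sided p ≈ 0.0240, which is < 0.05, so reject H₀.
There is evidence that the true slope on weekly training distance exceeds -4.7982 minutes per unit.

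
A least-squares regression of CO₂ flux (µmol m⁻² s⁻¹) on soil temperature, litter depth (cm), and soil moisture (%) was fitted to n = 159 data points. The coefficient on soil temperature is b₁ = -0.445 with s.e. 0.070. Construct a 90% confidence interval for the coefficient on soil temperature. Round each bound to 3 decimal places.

(-0.561, -0.329)

df = n − k − 1 = 159 − 3 − 1 = 155.
t* = t_{0.05, 155} = 1.654744.
Margin = t* × SE = 1.654744 × 0.070 = 0.11583.
CI: -0.445 ± 0.11583 → (-0.561, -0.329).
With 90% confidence, each one-unit increase in soil temperature is associated with a change of between -0.561 and -0.329 µmol m⁻² s⁻¹ in CO₂ flux, holding the other predictors fixed.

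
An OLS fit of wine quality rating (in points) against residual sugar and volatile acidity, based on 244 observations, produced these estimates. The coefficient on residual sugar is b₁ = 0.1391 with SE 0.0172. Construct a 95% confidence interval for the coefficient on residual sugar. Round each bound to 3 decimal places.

df = n − k − 1 = 244 − 2 − 1 = 241.
t* = t_{0.025, 241} = 1.969856.
Margin = t* × SE = 1.969856 × 0.0172 = 0.03388.
CI: 0.1391 ± 0.03388 → (0.105, 0.173).
With 95% confidence, each one-unit increase in residual sugar is associated with a change of between 0.105 and 0.173 points in wine quality rating, holding the other predictors fixed.

(0.105, 0.173)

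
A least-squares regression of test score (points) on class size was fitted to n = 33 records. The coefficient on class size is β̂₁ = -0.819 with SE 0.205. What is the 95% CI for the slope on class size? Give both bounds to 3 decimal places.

df = n − 2 = 33 − 2 = 31.
t* = t_{0.025, 31} = 2.039513.
Margin = t* × SE = 2.039513 × 0.205 = 0.41810.
CI: -0.819 ± 0.41810 → (-1.237, -0.401).
With 95% confidence, each one-unit increase in class size is associated with a change of between -1.237 and -0.401 points in test score.

(-1.237, -0.401)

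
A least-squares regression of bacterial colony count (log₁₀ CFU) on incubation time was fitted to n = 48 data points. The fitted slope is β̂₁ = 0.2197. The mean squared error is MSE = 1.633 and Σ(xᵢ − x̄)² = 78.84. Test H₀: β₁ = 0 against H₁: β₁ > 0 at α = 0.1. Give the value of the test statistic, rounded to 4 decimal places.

t = 1.5265

SE(β̂₁) = √(MSE/Sₓₓ) = √(1.633/78.84) = 0.14392.
t = 0.2197 / 0.14392 = 1.5265.
df = n − 2 = 46.
One-sided p ≈ 0.0669, which is < 0.1, so reject H₀.
There is evidence that the true slope on incubation time is positive.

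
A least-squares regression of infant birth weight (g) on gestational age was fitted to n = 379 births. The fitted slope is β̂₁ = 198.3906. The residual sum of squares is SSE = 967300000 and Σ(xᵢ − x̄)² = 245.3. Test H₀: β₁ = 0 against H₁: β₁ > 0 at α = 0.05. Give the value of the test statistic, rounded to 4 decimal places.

t = 1.9398

MSE = SSE/(n − 2) = 967300000/377 = 2.56578e+06.
SE(β̂₁) = √(MSE/Sₓₓ) = √(2.56578e+06/245.3) = 102.273.
t = 198.3906 / 102.273 = 1.9398.
df = n − 2 = 377.
One-sided p ≈ 0.0266, which is < 0.05, so reject H₀.
There is evidence that the true slope on gestational age is positive.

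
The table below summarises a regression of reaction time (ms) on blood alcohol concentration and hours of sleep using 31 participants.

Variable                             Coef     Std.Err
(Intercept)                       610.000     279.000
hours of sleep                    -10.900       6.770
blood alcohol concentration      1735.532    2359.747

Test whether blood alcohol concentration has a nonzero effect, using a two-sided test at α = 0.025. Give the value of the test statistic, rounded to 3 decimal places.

t = 0.735

Read off: b = 1735.532, SE = 2359.747 for blood alcohol concentration.
H₀: β₁ = 0 vs H₁: β₁ ≠ 0.
t = 1735.532 / 2359.747 = 0.735.
df = n − k − 1 = 31 − 2 − 1 = 28.
Two-sided p ≈ 0.4682, which is ≥ 0.025, so fail to reject H₀.
The data do not give significant evidence of an association between blood alcohol concentration and reaction time, after adjusting for the other predictors.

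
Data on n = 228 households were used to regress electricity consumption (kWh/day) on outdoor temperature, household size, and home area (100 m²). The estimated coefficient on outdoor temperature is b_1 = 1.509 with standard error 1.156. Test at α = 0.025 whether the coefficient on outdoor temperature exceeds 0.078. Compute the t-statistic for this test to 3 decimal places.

t = 1.238

H₀: β₁ = 0.078 vs H₁: β₁ > 0.078.
t = (b_1 − β₁⁰)/SE = (1.509 − 0.078) / 1.156 = 1.238.
df = n − k − 1 = 228 − 3 − 1 = 224.
One-sided p ≈ 0.1085, which is ≥ 0.025, so fail to reject H₀.
The data do not give significant evidence that the true slope on outdoor temperature exceeds 0.078 kWh/day per unit, holding the other predictors fixed.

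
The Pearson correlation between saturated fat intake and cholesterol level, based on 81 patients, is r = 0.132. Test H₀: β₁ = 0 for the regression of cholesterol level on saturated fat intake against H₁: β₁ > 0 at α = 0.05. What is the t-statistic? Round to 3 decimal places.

t = r·√(n − 2)/√(1 − r²) = 0.132·√79/√0.982576 = 1.184.
df = n − 2 = 79.
One-sided p ≈ 0.1201, which is ≥ 0.05, so fail to reject H₀.
The data do not give significant evidence of a linear association between saturated fat intake and cholesterol level.

t = 1.184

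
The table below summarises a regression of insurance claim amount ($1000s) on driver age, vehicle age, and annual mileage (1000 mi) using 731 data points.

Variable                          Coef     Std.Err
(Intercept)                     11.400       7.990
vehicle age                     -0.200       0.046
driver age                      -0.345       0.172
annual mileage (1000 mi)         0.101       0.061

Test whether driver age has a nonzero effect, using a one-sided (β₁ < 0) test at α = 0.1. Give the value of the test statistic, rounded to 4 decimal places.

Read off: b = -0.345, SE = 0.172 for driver age.
H₀: β₁ = 0 vs H₁: β₁ < 0.
t = -0.345 / 0.172 = -2.0058.
df = n − k − 1 = 731 − 3 − 1 = 727.
One-sided p ≈ 0.0226, which is < 0.1, so reject H₀.
There is evidence that the true slope on driver age is negative, holding the other predictors fixed.

t = -2.0058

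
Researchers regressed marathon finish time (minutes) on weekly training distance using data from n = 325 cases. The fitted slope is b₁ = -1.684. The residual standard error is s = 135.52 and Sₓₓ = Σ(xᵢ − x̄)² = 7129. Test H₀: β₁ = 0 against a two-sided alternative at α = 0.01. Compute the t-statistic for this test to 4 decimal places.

SE(b₁) = s/√Sₓₓ = 135.52/√7129 = 1.60505.
t = -1.684 / 1.60505 = -1.0492.
df = n − 2 = 323.
Two-sided p ≈ 0.2949, which is ≥ 0.01, so fail to reject H₀.
The data do not give significant evidence of an association between weekly training distance and marathon finish time.

t = -1.0492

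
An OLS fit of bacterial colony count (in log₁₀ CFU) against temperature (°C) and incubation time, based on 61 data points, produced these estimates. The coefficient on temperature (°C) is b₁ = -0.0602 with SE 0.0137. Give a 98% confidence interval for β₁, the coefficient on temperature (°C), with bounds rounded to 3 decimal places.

(-0.093, -0.027)

df = n − k − 1 = 61 − 2 − 1 = 58.
t* = t_{0.01, 58} = 2.392377.
Margin = t* × SE = 2.392377 × 0.0137 = 0.03278.
CI: -0.0602 ± 0.03278 → (-0.093, -0.027).
With 98% confidence, each one-unit increase in temperature (°C) is associated with a change of between -0.093 and -0.027 log₁₀ CFU in bacterial colony count, holding the other predictors fixed.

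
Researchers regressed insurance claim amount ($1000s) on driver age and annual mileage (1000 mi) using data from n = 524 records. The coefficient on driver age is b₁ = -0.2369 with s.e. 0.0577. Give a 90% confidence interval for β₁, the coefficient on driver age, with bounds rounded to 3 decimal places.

df = n − k − 1 = 524 − 2 − 1 = 521.
t* = t_{0.05, 521} = 1.647784.
Margin = t* × SE = 1.647784 × 0.0577 = 0.09508.
CI: -0.2369 ± 0.09508 → (-0.332, -0.142).
With 90% confidence, each one-unit increase in driver age is associated with a change of between -0.332 and -0.142 $1000s in insurance claim amount, holding the other predictors fixed.

(-0.332, -0.142)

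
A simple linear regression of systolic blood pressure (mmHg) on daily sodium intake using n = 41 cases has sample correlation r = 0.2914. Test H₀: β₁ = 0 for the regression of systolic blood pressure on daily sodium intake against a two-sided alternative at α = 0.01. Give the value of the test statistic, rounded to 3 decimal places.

t = r·√(n − 2)/√(1 − r²) = 0.2914·√39/√0.915086 = 1.902.
df = n − 2 = 39.
Two-sided p ≈ 0.0645, which is ≥ 0.01, so fail to reject H₀.
The data do not give significant evidence of a linear association between daily sodium intake and systolic blood pressure.

t = 1.902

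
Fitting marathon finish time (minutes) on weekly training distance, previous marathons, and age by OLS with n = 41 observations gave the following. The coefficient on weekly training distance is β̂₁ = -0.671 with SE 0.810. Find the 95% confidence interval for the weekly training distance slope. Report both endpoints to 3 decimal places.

df = n − k − 1 = 41 − 3 − 1 = 37.
t* = t_{0.025, 37} = 2.026192.
Margin = t* × SE = 2.026192 × 0.810 = 1.64122.
CI: -0.671 ± 1.64122 → (-2.312, 0.970).
With 95% confidence, each one-unit increase in weekly training distance is associated with a change of between -2.312 and 0.970 minutes in marathon finish time, holding the other predictors fixed.

(-2.312, 0.970)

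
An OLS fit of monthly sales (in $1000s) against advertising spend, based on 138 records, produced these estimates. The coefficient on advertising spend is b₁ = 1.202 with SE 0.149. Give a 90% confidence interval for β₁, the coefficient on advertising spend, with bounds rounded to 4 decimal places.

df = n − 2 = 138 − 2 = 136.
t* = t_{0.05, 136} = 1.656135.
Margin = t* × SE = 1.656135 × 0.149 = 0.246764.
CI: 1.202 ± 0.246764 → (0.9552, 1.4488).
With 90% confidence, each one-unit increase in advertising spend is associated with a change of between 0.9552 and 1.4488 $1000s in monthly sales.

(0.9552, 1.4488)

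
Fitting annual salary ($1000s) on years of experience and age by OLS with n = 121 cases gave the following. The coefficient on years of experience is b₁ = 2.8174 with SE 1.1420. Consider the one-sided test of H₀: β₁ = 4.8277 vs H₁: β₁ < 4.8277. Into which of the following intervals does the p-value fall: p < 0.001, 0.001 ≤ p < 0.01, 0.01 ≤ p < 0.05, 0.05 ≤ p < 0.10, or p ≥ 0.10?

0.01 ≤ p < 0.05

t = (2.8174 − 4.8277) / 1.1420 = -1.760.
df = n − k − 1 = 121 − 2 − 1 = 118.
One-sided p = P(T_{118} < t) ≈ 0.0405.
So 0.01 ≤ p < 0.05.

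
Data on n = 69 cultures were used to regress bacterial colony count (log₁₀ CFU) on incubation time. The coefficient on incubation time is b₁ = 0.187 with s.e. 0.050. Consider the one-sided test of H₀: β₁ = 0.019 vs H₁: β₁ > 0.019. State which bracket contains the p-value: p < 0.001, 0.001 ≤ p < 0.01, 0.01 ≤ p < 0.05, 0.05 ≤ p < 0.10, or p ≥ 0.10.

t = (0.187 − 0.019) / 0.050 = 3.360.
df = n − 2 = 69 − 2 = 67.
One-sided p = P(T_{67} > t) ≈ 0.0006.
So p < 0.001.

p < 0.001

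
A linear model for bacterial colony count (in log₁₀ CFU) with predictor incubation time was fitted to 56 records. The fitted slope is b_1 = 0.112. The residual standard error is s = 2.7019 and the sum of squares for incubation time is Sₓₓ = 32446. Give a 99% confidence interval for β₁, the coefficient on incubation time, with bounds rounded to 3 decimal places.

(0.072, 0.152)

SE(b_1) = s/√Sₓₓ = 2.7019/√32446 = 0.0149999.
df = n − 2 = 54.
t* = t_{0.005, 54} = 2.669985.
Margin = t* × SE = 2.669985 × 0.0149999 = 0.04005.
CI: 0.112 ± 0.04005 → (0.072, 0.152).
With 99% confidence, each one-unit increase in incubation time is associated with a change of between 0.072 and 0.152 log₁₀ CFU in bacterial colony count.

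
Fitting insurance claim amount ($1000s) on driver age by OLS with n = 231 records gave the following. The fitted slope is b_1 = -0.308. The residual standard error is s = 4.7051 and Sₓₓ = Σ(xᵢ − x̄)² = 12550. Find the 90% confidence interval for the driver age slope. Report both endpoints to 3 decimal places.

(-0.377, -0.239)

SE(b_1) = s/√Sₓₓ = 4.7051/√12550 = 0.0419998.
df = n − 2 = 229.
t* = t_{0.05, 229} = 1.651535.
Margin = t* × SE = 1.651535 × 0.0419998 = 0.06936.
CI: -0.308 ± 0.06936 → (-0.377, -0.239).
With 90% confidence, each one-unit increase in driver age is associated with a change of between -0.377 and -0.239 $1000s in insurance claim amount.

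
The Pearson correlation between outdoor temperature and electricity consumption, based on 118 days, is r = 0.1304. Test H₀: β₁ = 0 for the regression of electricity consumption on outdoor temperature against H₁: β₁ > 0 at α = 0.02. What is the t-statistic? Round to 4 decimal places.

t = 1.4165

t = r·√(n − 2)/√(1 − r²) = 0.1304·√116/√0.982996 = 1.4165.
df = n − 2 = 116.
One-sided p ≈ 0.0796, which is ≥ 0.02, so fail to reject H₀.
The data do not give significant evidence of a linear association between outdoor temperature and electricity consumption.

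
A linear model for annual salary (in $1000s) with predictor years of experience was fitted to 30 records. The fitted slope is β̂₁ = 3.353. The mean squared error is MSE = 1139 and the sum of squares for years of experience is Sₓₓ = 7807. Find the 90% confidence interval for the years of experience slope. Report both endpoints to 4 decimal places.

SE(β̂₁) = √(MSE/Sₓₓ) = √(1139/7807) = 0.381962.
df = n − 2 = 28.
t* = t_{0.05, 28} = 1.701131.
Margin = t* × SE = 1.701131 × 0.381962 = 0.649767.
CI: 3.353 ± 0.649767 → (2.7032, 4.0028).
With 90% confidence, each one-unit increase in years of experience is associated with a change of between 2.7032 and 4.0028 $1000s in annual salary.

(2.7032, 4.0028)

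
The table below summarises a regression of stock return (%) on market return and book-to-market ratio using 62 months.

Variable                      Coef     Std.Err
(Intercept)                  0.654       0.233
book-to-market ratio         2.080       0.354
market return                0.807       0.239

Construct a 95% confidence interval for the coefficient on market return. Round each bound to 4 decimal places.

(0.3288, 1.2852)

Read off: b = 0.807, SE = 0.239 for market return.
df = n − k − 1 = 62 − 2 − 1 = 59.
t* = t_{0.025, 59} = 2.000995.
Margin = t* × SE = 2.000995 × 0.239 = 0.478238.
CI: 0.807 ± 0.478238 → (0.3288, 1.2852).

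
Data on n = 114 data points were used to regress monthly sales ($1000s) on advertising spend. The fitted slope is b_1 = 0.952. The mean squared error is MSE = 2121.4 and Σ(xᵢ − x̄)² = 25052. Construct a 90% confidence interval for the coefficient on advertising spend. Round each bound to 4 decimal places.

(0.4694, 1.4346)

SE(b_1) = √(MSE/Sₓₓ) = √(2121.4/25052) = 0.290998.
df = n − 2 = 112.
t* = t_{0.05, 112} = 1.658573.
Margin = t* × SE = 1.658573 × 0.290998 = 0.482641.
CI: 0.952 ± 0.482641 → (0.4694, 1.4346).
With 90% confidence, each one-unit increase in advertising spend is associated with a change of between 0.4694 and 1.4346 $1000s in monthly sales.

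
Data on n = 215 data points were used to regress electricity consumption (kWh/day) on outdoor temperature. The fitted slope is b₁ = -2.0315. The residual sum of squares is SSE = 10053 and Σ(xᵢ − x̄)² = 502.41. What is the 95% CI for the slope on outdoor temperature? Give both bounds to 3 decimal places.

MSE = SSE/(n − 2) = 10053/213 = 47.1972.
SE(b₁) = √(MSE/Sₓₓ) = √(47.1972/502.41) = 0.306499.
df = n − 2 = 213.
t* = t_{0.025, 213} = 1.971164.
Margin = t* × SE = 1.971164 × 0.306499 = 0.60416.
CI: -2.0315 ± 0.60416 → (-2.636, -1.427).
With 95% confidence, each one-unit increase in outdoor temperature is associated with a change of between -2.636 and -1.427 kWh/day in electricity consumption.

(-2.636, -1.427)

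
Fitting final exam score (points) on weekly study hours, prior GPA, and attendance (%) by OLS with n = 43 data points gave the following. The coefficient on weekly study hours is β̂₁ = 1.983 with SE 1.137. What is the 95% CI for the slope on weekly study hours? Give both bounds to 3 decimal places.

df = n − k − 1 = 43 − 3 − 1 = 39.
t* = t_{0.025, 39} = 2.022691.
Margin = t* × SE = 2.022691 × 1.137 = 2.29980.
CI: 1.983 ± 2.29980 → (-0.317, 4.283).
With 95% confidence, each one-unit increase in weekly study hours is associated with a change of between -0.317 and 4.283 points in final exam score, holding the other predictors fixed.

(-0.317, 4.283)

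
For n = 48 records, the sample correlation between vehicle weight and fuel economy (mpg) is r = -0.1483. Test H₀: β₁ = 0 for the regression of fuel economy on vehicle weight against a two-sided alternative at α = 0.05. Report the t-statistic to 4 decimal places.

t = -1.0171

t = r·√(n − 2)/√(1 − r²) = -0.1483·√46/√0.978007 = -1.0171.
df = n − 2 = 46.
Two-sided p ≈ 0.3144, which is ≥ 0.05, so fail to reject H₀.
The data do not give significant evidence of a linear association between vehicle weight and fuel economy.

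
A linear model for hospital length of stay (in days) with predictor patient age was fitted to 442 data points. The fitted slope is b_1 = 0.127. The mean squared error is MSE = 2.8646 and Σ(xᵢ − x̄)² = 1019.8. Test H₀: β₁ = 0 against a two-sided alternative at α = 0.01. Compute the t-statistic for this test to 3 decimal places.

t = 2.396

SE(b_1) = √(MSE/Sₓₓ) = √(2.8646/1019.8) = 0.0529998.
t = 0.127 / 0.0529998 = 2.396.
df = n − 2 = 440.
Two-sided p ≈ 0.0170, which is ≥ 0.01, so fail to reject H₀.
The data do not give significant evidence of an association between patient age and hospital length of stay.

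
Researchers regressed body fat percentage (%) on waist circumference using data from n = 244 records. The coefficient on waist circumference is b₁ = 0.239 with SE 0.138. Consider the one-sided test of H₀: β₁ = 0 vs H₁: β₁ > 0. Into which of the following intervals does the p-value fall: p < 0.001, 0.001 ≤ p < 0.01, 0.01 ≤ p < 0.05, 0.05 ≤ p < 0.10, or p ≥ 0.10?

0.01 ≤ p < 0.05

t = 0.239 / 0.138 = 1.732.
df = n − 2 = 244 − 2 = 242.
One-sided p = P(T_{242} > t) ≈ 0.0423.
So 0.01 ≤ p < 0.05.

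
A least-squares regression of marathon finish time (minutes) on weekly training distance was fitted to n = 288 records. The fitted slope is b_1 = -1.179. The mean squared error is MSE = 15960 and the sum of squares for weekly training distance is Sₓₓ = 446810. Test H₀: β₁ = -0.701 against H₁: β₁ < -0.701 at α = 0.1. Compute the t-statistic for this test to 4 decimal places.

SE(b_1) = √(MSE/Sₓₓ) = √(15960/446810) = 0.188997.
t = (-1.179 − (-0.701)) / 0.188997 = -2.5291.
df = n − 2 = 286.
One-sided p ≈ 0.0060, which is < 0.1, so reject H₀.
There is evidence that the true slope on weekly training distance is below -0.701 minutes per unit.

t = -2.5291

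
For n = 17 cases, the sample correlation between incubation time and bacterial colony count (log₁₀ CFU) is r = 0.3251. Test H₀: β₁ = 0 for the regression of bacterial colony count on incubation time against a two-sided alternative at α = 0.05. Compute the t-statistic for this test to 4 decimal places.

t = r·√(n − 2)/√(1 − r²) = 0.3251·√15/√0.89431 = 1.3314.
df = n − 2 = 15.
Two-sided p ≈ 0.2029, which is ≥ 0.05, so fail to reject H₀.
The data do not give significant evidence of a linear association between incubation time and bacterial colony count.

t = 1.3314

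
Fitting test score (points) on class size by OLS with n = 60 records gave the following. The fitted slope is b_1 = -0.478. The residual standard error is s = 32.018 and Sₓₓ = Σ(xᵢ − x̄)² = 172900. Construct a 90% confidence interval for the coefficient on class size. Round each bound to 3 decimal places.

SE(b_1) = s/√Sₓₓ = 32.018/√172900 = 0.0770011.
df = n − 2 = 58.
t* = t_{0.05, 58} = 1.671553.
Margin = t* × SE = 1.671553 × 0.0770011 = 0.12871.
CI: -0.478 ± 0.12871 → (-0.607, -0.349).
With 90% confidence, each one-unit increase in class size is associated with a change of between -0.607 and -0.349 points in test score.

(-0.607, -0.349)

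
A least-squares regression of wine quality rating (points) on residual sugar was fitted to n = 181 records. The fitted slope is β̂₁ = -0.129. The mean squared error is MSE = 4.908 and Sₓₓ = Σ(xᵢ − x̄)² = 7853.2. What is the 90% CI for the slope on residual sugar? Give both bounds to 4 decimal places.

SE(β̂₁) = √(MSE/Sₓₓ) = √(4.908/7853.2) = 0.0249994.
df = n − 2 = 179.
t* = t_{0.05, 179} = 1.653411.
Margin = t* × SE = 1.653411 × 0.0249994 = 0.041334.
CI: -0.129 ± 0.041334 → (-0.1703, -0.0877).
With 90% confidence, each one-unit increase in residual sugar is associated with a change of between -0.1703 and -0.0877 points in wine quality rating.

(-0.1703, -0.0877)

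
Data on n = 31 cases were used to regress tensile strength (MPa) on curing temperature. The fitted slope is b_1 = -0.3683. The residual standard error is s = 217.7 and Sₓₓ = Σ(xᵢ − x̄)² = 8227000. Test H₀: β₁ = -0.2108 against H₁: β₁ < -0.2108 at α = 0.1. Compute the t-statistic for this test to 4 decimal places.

SE(b_1) = s/√Sₓₓ = 217.7/√8227000 = 0.0758993.
t = (-0.3683 − (-0.2108)) / 0.0758993 = -2.0751.
df = n − 2 = 29.
One-sided p ≈ 0.0235, which is < 0.1, so reject H₀.
There is evidence that the true slope on curing temperature is below -0.2108 MPa per unit.

t = -2.0751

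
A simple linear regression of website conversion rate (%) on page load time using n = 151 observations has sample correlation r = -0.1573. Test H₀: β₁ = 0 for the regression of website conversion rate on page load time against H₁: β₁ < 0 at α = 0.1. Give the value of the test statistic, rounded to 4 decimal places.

t = r·√(n − 2)/√(1 − r²) = -0.1573·√149/√0.975257 = -1.9443.
df = n − 2 = 149.
One-sided p ≈ 0.0269, which is < 0.1, so reject H₀.
There is evidence of a linear association between page load time and website conversion rate.

t = -1.9443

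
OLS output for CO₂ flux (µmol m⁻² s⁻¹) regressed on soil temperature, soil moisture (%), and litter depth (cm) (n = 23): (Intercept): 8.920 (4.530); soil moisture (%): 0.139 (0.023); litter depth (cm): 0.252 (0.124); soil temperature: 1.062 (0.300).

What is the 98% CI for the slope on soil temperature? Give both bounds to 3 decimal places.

(0.300, 1.824)

Read off: b = 1.062, SE = 0.300 for soil temperature.
df = n − k − 1 = 23 − 3 − 1 = 19.
t* = t_{0.01, 19} = 2.539483.
Margin = t* × SE = 2.539483 × 0.300 = 0.76184.
CI: 1.062 ± 0.76184 → (0.300, 1.824).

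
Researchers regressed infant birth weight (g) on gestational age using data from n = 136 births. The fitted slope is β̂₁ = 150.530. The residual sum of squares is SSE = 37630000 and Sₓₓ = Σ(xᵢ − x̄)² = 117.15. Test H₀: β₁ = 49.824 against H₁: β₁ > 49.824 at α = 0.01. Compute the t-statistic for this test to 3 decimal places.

t = 2.057

MSE = SSE/(n − 2) = 37630000/134 = 280821.
SE(β̂₁) = √(MSE/Sₓₓ) = √(280821/117.15) = 48.9602.
t = (150.530 − 49.824) / 48.9602 = 2.057.
df = n − 2 = 134.
One-sided p ≈ 0.0208, which is ≥ 0.01, so fail to reject H₀.
The data do not give significant evidence that the true slope on gestational age exceeds 49.824 g per unit.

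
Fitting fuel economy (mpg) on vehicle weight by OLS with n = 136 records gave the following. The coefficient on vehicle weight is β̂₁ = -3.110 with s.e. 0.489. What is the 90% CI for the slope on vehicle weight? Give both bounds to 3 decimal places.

(-3.920, -2.300)

df = n − 2 = 136 − 2 = 134.
t* = t_{0.05, 134} = 1.656305.
Margin = t* × SE = 1.656305 × 0.489 = 0.80993.
CI: -3.110 ± 0.80993 → (-3.920, -2.300).
With 90% confidence, each one-unit increase in vehicle weight is associated with a change of between -3.920 and -2.300 mpg in fuel economy.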